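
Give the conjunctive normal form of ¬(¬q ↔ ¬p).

¬(¬q ↔ ¬p)
= ¬((¬q → ¬p) ∧ (¬p → ¬q))   [eliminate ↔]
= ¬((¬¬q ∨ ¬p) ∧ (¬p → ¬q))   [eliminate →]
= ¬((¬¬q ∨ ¬p) ∧ (¬¬p ∨ ¬q))   [eliminate →]
= ¬(¬¬q ∨ ¬p) ∨ ¬(¬¬p ∨ ¬q)   [De Morgan]
= (¬¬¬q ∧ ¬¬p) ∨ ¬(¬¬p ∨ ¬q)   [De Morgan]
= (¬q ∧ ¬¬p) ∨ ¬(¬¬p ∨ ¬q)   [double negation]
= (¬q ∧ p) ∨ ¬(¬¬p ∨ ¬q)   [double negation]
= (¬q ∧ p) ∨ (¬¬¬p ∧ ¬¬q)   [De Morgan]
= (¬q ∧ p) ∨ (¬p ∧ ¬¬q)   [double negation]
= (¬q ∧ p) ∨ (¬p ∧ q)   [double negation]
= (¬q ∨ ¬p) ∧ (¬q ∨ q) ∧ (p ∨ ¬p) ∧ (p ∨ q)   [distribute ∨ over ∧]
= (¬q ∨ ¬p) ∧ (p ∨ q)   [simplify]

(¬q ∨ ¬p) ∧ (p ∨ q)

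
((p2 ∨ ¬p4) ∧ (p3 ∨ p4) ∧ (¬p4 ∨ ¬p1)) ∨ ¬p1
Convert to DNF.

((p2 ∨ ¬p4) ∧ (p3 ∨ p4) ∧ (¬p4 ∨ ¬p1)) ∨ ¬p1
≡ (p2 ∧ p3 ∧ ¬p4) ∨ (p2 ∧ p3 ∧ ¬p1) ∨ (p2 ∧ p4 ∧ ¬p4) ∨ (p2 ∧ p4 ∧ ¬p1) ∨ (¬p4 ∧ p3 ∧ ¬p4) ∨ (¬p4 ∧ p3 ∧ ¬p1) ∨ (¬p4 ∧ p4 ∧ ¬p4) ∨ (¬p4 ∧ p4 ∧ ¬p1) ∨ ¬p1   (distribute ∧ over ∨)
≡ (¬p4 ∧ p3) ∨ ¬p1   (simplify)

(¬p4 ∧ p3) ∨ ¬p1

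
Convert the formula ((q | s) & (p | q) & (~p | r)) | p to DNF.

(q & ~p) | (q & r) | p

((q | s) & (p | q) & (~p | r)) | p
⇔ (q & p & ~p) | (q & p & r) | (q & q & ~p) | (q & q & r) | (s & p & ~p) | (s & p & r) | (s & q & ~p) | (s & q & r) | p   — distribute & over |
⇔ (q & ~p) | (q & r) | p   — simplify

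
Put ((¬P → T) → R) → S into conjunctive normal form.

(P ∨ T ∨ S) ∧ (¬R ∨ S)

((¬P → T) → R) → S
⇔ ¬((¬P → T) → R) ∨ S   (eliminate →)
⇔ ¬(¬(¬P → T) ∨ R) ∨ S   (eliminate →)
⇔ ¬(¬(¬¬P ∨ T) ∨ R) ∨ S   (eliminate →)
⇔ (¬¬(¬¬P ∨ T) ∧ ¬R) ∨ S   (De Morgan)
⇔ ((¬¬P ∨ T) ∧ ¬R) ∨ S   (double negation)
⇔ ((P ∨ T) ∧ ¬R) ∨ S   (double negation)
⇔ (P ∨ T ∨ S) ∧ (¬R ∨ S)   (distribute ∨ over ∧)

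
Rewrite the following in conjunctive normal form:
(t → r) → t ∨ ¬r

t ∨ ¬r

(t → r) → t ∨ ¬r
= ¬(t → r) ∨ t ∨ ¬r   [eliminate →]
= ¬(¬t ∨ r) ∨ t ∨ ¬r   [eliminate →]
= ¬¬t ∧ ¬r ∨ t ∨ ¬r   [De Morgan]
= t ∧ ¬r ∨ t ∨ ¬r   [double negation]
= (t ∨ t ∨ ¬r) ∧ (¬r ∨ t ∨ ¬r)   [distribute ∨ over ∧]
= t ∨ ¬r   [simplify]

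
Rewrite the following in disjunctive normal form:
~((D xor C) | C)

~((D xor C) | C)
= ~((D & ~C) | (~D & C) | C)   — expand xor
= ~(D & ~C) & ~(~D & C) & ~C   — De Morgan
= (~D | ~~C) & ~(~D & C) & ~C   — De Morgan
= (~D | C) & ~(~D & C) & ~C   — double negation
= (~D | C) & (~~D | ~C) & ~C   — De Morgan
= (~D | C) & (D | ~C) & ~C   — double negation
= (~D & D & ~C) | (~D & ~C & ~C) | (C & D & ~C) | (C & ~C & ~C)   — distribute & over |
= ~D & ~C   — simplify

~D & ~C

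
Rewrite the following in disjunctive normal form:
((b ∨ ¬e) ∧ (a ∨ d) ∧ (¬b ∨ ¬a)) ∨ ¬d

((b ∨ ¬e) ∧ (a ∨ d) ∧ (¬b ∨ ¬a)) ∨ ¬d
≡ (b ∧ a ∧ ¬b) ∨ (b ∧ a ∧ ¬a) ∨ (b ∧ d ∧ ¬b) ∨ (b ∧ d ∧ ¬a) ∨ (¬e ∧ a ∧ ¬b) ∨ (¬e ∧ a ∧ ¬a) ∨ (¬e ∧ d ∧ ¬b) ∨ (¬e ∧ d ∧ ¬a) ∨ ¬d   [distribute ∧ over ∨]
≡ (b ∧ d ∧ ¬a) ∨ (¬e ∧ a ∧ ¬b) ∨ (¬e ∧ d ∧ ¬b) ∨ (¬e ∧ d ∧ ¬a) ∨ ¬d   [simplify]

(b ∧ d ∧ ¬a) ∨ (¬e ∧ a ∧ ¬b) ∨ (¬e ∧ d ∧ ¬b) ∨ (¬e ∧ d ∧ ¬a) ∨ ¬d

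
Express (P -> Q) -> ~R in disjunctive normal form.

(P & ~Q) | ~R

(P -> Q) -> ~R
≡ ~(P -> Q) | ~R   (eliminate ->)
≡ ~(~P | Q) | ~R   (eliminate ->)
≡ (~~P & ~Q) | ~R   (De Morgan)
≡ (P & ~Q) | ~R   (double negation)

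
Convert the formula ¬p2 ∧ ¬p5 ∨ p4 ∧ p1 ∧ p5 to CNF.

(¬p2 ∨ p4) ∧ (¬p2 ∨ p1) ∧ (¬p2 ∨ p5) ∧ (¬p5 ∨ p4) ∧ (¬p5 ∨ p1)

¬p2 ∧ ¬p5 ∨ p4 ∧ p1 ∧ p5
≡ (¬p2 ∨ p4) ∧ (¬p2 ∨ p1) ∧ (¬p2 ∨ p5) ∧ (¬p5 ∨ p4) ∧ (¬p5 ∨ p1) ∧ (¬p5 ∨ p5)   [distribute ∨ over ∧]
≡ (¬p2 ∨ p4) ∧ (¬p2 ∨ p1) ∧ (¬p2 ∨ p5) ∧ (¬p5 ∨ p4) ∧ (¬p5 ∨ p1)   [simplify]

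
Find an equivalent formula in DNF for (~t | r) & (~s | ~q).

(~t & ~s) | (~t & ~q) | (r & ~s) | (r & ~q)

(~t | r) & (~s | ~q)
≡ (~t & ~s) | (~t & ~q) | (r & ~s) | (r & ~q)   [distribute & over |]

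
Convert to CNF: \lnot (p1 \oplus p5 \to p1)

(p1 \lor p5) \land \lnot p1

\lnot (p1 \oplus p5 \to p1)
⇔ \lnot (\lnot (p1 \oplus p5) \lor p1)   [eliminate \to]
⇔ \lnot (\lnot ((p1 \lor p5) \land \lnot (p1 \land p5)) \lor p1)   [expand \oplus]
⇔ \lnot \lnot ((p1 \lor p5) \land \lnot (p1 \land p5)) \land \lnot p1   [De Morgan]
⇔ (p1 \lor p5) \land \lnot (p1 \land p5) \land \lnot p1   [double negation]
⇔ (p1 \lor p5) \land (\lnot p1 \lor \lnot p5) \land \lnot p1   [De Morgan]
⇔ (p1 \lor p5) \land \lnot p1   [simplify]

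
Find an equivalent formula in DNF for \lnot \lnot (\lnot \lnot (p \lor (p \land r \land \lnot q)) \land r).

p \land r

\lnot \lnot (\lnot \lnot (p \lor (p \land r \land \lnot q)) \land r)
= \lnot \lnot (p \lor (p \land r \land \lnot q)) \land r   (double negation)
= (p \lor (p \land r \land \lnot q)) \land r   (double negation)
= (p \land r) \lor (p \land r \land \lnot q \land r)   (distribute \land over \lor)
= p \land r   (simplify)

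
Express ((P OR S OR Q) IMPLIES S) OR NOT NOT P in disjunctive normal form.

(NOT P AND NOT S AND NOT Q) OR S OR P

((P OR S OR Q) IMPLIES S) OR NOT NOT P
⇔ NOT (P OR S OR Q) OR S OR NOT NOT P   [eliminate IMPLIES]
⇔ (NOT P AND NOT S AND NOT Q) OR S OR NOT NOT P   [De Morgan]
⇔ (NOT P AND NOT S AND NOT Q) OR S OR P   [double negation]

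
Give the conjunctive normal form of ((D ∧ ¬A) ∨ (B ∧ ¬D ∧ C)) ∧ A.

(D ∨ B) ∧ (D ∨ C) ∧ (¬A ∨ B) ∧ (¬A ∨ ¬D) ∧ (¬A ∨ C) ∧ A

((D ∧ ¬A) ∨ (B ∧ ¬D ∧ C)) ∧ A
= (D ∨ B) ∧ (D ∨ ¬D) ∧ (D ∨ C) ∧ (¬A ∨ B) ∧ (¬A ∨ ¬D) ∧ (¬A ∨ C) ∧ A   [distribute ∨ over ∧]
= (D ∨ B) ∧ (D ∨ C) ∧ (¬A ∨ B) ∧ (¬A ∨ ¬D) ∧ (¬A ∨ C) ∧ A   [simplify]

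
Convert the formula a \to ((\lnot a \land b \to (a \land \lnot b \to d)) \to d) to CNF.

a \to ((\lnot a \land b \to (a \land \lnot b \to d)) \to d)
⇔ \lnot a \lor ((\lnot a \land b \to (a \land \lnot b \to d)) \to d)   (eliminate \to)
⇔ \lnot a \lor \lnot (\lnot a \land b \to (a \land \lnot b \to d)) \lor d   (eliminate \to)
⇔ \lnot a \lor \lnot (\lnot (\lnot a \land b) \lor (a \land \lnot b \to d)) \lor d   (eliminate \to)
⇔ \lnot a \lor \lnot (\lnot (\lnot a \land b) \lor \lnot (a \land \lnot b) \lor d) \lor d   (eliminate \to)
⇔ \lnot a \lor \lnot \lnot (\lnot a \land b) \land \lnot \lnot (a \land \lnot b) \land \lnot d \lor d   (De Morgan)
⇔ \lnot a \lor \lnot a \land b \land \lnot \lnot (a \land \lnot b) \land \lnot d \lor d   (double negation)
⇔ \lnot a \lor \lnot a \land b \land a \land \lnot b \land \lnot d \lor d   (double negation)
⇔ (\lnot a \lor \lnot a \lor d) \land (\lnot a \lor b \lor d) \land (\lnot a \lor a \lor d) \land (\lnot a \lor \lnot b \lor d) \land (\lnot a \lor \lnot d \lor d)   (distribute \lor over \land)
⇔ \lnot a \lor d   (simplify)

\lnot a \lor d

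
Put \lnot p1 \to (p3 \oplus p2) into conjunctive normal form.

\lnot p1 \to (p3 \oplus p2)
≡ \lnot \lnot p1 \lor (p3 \oplus p2)   (eliminate \to)
≡ \lnot \lnot p1 \lor ((p3 \lor p2) \land \lnot (p3 \land p2))   (expand \oplus)
≡ p1 \lor ((p3 \lor p2) \land \lnot (p3 \land p2))   (double negation)
≡ p1 \lor ((p3 \lor p2) \land (\lnot p3 \lor \lnot p2))   (De Morgan)
≡ (p1 \lor p3 \lor p2) \land (p1 \lor \lnot p3 \lor \lnot p2)   (distribute \lor over \land)

(p1 \lor p3 \lor p2) \land (p1 \lor \lnot p3 \lor \lnot p2)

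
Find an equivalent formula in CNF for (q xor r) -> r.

~q | r

(q xor r) -> r
≡ ~(q xor r) | r   (eliminate ->)
≡ ~((q | r) & ~(q & r)) | r   (expand xor)
≡ ~(q | r) | ~~(q & r) | r   (De Morgan)
≡ (~q & ~r) | ~~(q & r) | r   (De Morgan)
≡ (~q & ~r) | (q & r) | r   (double negation)
≡ (~q | q | r) & (~q | r | r) & (~r | q | r) & (~r | r | r)   (distribute | over &)
≡ ~q | r   (simplify)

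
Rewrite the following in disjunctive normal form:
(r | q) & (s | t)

(r & s) | (r & t) | (q & s) | (q & t)

(r | q) & (s | t)
≡ (r & s) | (r & t) | (q & s) | (q & t)   (distribute & over |)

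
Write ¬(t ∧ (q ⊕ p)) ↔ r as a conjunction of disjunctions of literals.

¬(t ∧ (q ⊕ p)) ↔ r
= (¬(t ∧ (q ⊕ p)) → r) ∧ (r → ¬(t ∧ (q ⊕ p)))   [eliminate ↔]
= (¬¬(t ∧ (q ⊕ p)) ∨ r) ∧ (r → ¬(t ∧ (q ⊕ p)))   [eliminate →]
= (¬¬(t ∧ (q ∨ p) ∧ ¬(q ∧ p)) ∨ r) ∧ (r → ¬(t ∧ (q ⊕ p)))   [expand ⊕]
= (¬¬(t ∧ (q ∨ p) ∧ ¬(q ∧ p)) ∨ r) ∧ (¬r ∨ ¬(t ∧ (q ⊕ p)))   [eliminate →]
= (¬¬(t ∧ (q ∨ p) ∧ ¬(q ∧ p)) ∨ r) ∧ (¬r ∨ ¬(t ∧ (q ∨ p) ∧ ¬(q ∧ p)))   [expand ⊕]
= ((t ∧ (q ∨ p) ∧ ¬(q ∧ p)) ∨ r) ∧ (¬r ∨ ¬(t ∧ (q ∨ p) ∧ ¬(q ∧ p)))   [double negation]
= ((t ∧ (q ∨ p) ∧ (¬q ∨ ¬p)) ∨ r) ∧ (¬r ∨ ¬(t ∧ (q ∨ p) ∧ ¬(q ∧ p)))   [De Morgan]
= ((t ∧ (q ∨ p) ∧ (¬q ∨ ¬p)) ∨ r) ∧ (¬r ∨ ¬t ∨ ¬(q ∨ p) ∨ ¬¬(q ∧ p))   [De Morgan]
= ((t ∧ (q ∨ p) ∧ (¬q ∨ ¬p)) ∨ r) ∧ (¬r ∨ ¬t ∨ (¬q ∧ ¬p) ∨ ¬¬(q ∧ p))   [De Morgan]
= ((t ∧ (q ∨ p) ∧ (¬q ∨ ¬p)) ∨ r) ∧ (¬r ∨ ¬t ∨ (¬q ∧ ¬p) ∨ (q ∧ p))   [double negation]
= (t ∨ r) ∧ (q ∨ p ∨ r) ∧ (¬q ∨ ¬p ∨ r) ∧ (¬r ∨ ¬t ∨ ¬q ∨ q) ∧ (¬r ∨ ¬t ∨ ¬q ∨ p) ∧ (¬r ∨ ¬t ∨ ¬p ∨ q) ∧ (¬r ∨ ¬t ∨ ¬p ∨ p)   [distribute ∨ over ∧]
= (t ∨ r) ∧ (q ∨ p ∨ r) ∧ (¬q ∨ ¬p ∨ r) ∧ (¬r ∨ ¬t ∨ ¬q ∨ p) ∧ (¬r ∨ ¬t ∨ ¬p ∨ q)   [simplify]

(t ∨ r) ∧ (q ∨ p ∨ r) ∧ (¬q ∨ ¬p ∨ r) ∧ (¬r ∨ ¬t ∨ ¬q ∨ p) ∧ (¬r ∨ ¬t ∨ ¬p ∨ q)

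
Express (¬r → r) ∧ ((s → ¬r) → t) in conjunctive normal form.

r ∧ (s ∨ t)

(¬r → r) ∧ ((s → ¬r) → t)
≡ (¬¬r ∨ r) ∧ ((s → ¬r) → t)   (eliminate →)
≡ (¬¬r ∨ r) ∧ (¬(s → ¬r) ∨ t)   (eliminate →)
≡ (¬¬r ∨ r) ∧ (¬(¬s ∨ ¬r) ∨ t)   (eliminate →)
≡ (r ∨ r) ∧ (¬(¬s ∨ ¬r) ∨ t)   (double negation)
≡ (r ∨ r) ∧ ((¬¬s ∧ ¬¬r) ∨ t)   (De Morgan)
≡ (r ∨ r) ∧ ((s ∧ ¬¬r) ∨ t)   (double negation)
≡ (r ∨ r) ∧ ((s ∧ r) ∨ t)   (double negation)
≡ (r ∨ r) ∧ (s ∨ t) ∧ (r ∨ t)   (distribute ∨ over ∧)
≡ r ∧ (s ∨ t)   (simplify)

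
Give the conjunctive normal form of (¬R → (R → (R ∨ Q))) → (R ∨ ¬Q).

R ∨ ¬Q

(¬R → (R → (R ∨ Q))) → (R ∨ ¬Q)
≡ ¬(¬R → (R → (R ∨ Q))) ∨ R ∨ ¬Q   [eliminate →]
≡ ¬(¬¬R ∨ (R → (R ∨ Q))) ∨ R ∨ ¬Q   [eliminate →]
≡ ¬(¬¬R ∨ ¬R ∨ R ∨ Q) ∨ R ∨ ¬Q   [eliminate →]
≡ (¬¬¬R ∧ ¬¬R ∧ ¬R ∧ ¬Q) ∨ R ∨ ¬Q   [De Morgan]
≡ (¬R ∧ ¬¬R ∧ ¬R ∧ ¬Q) ∨ R ∨ ¬Q   [double negation]
≡ (¬R ∧ R ∧ ¬R ∧ ¬Q) ∨ R ∨ ¬Q   [double negation]
≡ (¬R ∨ R ∨ ¬Q) ∧ (R ∨ R ∨ ¬Q) ∧ (¬R ∨ R ∨ ¬Q) ∧ (¬Q ∨ R ∨ ¬Q)   [distribute ∨ over ∧]
≡ R ∨ ¬Q   [simplify]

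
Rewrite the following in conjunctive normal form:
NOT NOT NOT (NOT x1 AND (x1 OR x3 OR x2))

NOT NOT NOT (NOT x1 AND (x1 OR x3 OR x2))
= NOT (NOT x1 AND (x1 OR x3 OR x2))   [double negation]
= NOT NOT x1 OR NOT (x1 OR x3 OR x2)   [De Morgan]
= x1 OR NOT (x1 OR x3 OR x2)   [double negation]
= x1 OR (NOT x1 AND NOT x3 AND NOT x2)   [De Morgan]
= (x1 OR NOT x1) AND (x1 OR NOT x3) AND (x1 OR NOT x2)   [distribute OR over AND]
= (x1 OR NOT x3) AND (x1 OR NOT x2)   [simplify]

(x1 OR NOT x3) AND (x1 OR NOT x2)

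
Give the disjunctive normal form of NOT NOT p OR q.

NOT NOT p OR q
≡ p OR q   (double negation)

p OR q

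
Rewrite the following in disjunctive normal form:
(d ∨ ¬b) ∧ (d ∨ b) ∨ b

d ∨ b

(d ∨ ¬b) ∧ (d ∨ b) ∨ b
≡ d ∧ d ∨ d ∧ b ∨ ¬b ∧ d ∨ ¬b ∧ b ∨ b
≡ d ∨ b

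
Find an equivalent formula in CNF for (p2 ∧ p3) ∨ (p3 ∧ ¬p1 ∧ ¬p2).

(p2 ∧ p3) ∨ (p3 ∧ ¬p1 ∧ ¬p2)
≡ (p2 ∨ p3) ∧ (p2 ∨ ¬p1) ∧ (p2 ∨ ¬p2) ∧ (p3 ∨ p3) ∧ (p3 ∨ ¬p1) ∧ (p3 ∨ ¬p2)   — distribute ∨ over ∧
≡ (p2 ∨ ¬p1) ∧ p3   — simplify

(p2 ∨ ¬p1) ∧ p3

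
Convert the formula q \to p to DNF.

q \to p
⇔ \lnot q \lor p   [eliminate \to]

\lnot q \lor p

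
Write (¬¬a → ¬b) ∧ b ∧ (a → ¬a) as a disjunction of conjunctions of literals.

¬a ∧ b

(¬¬a → ¬b) ∧ b ∧ (a → ¬a)
≡ (¬¬¬a ∨ ¬b) ∧ b ∧ (a → ¬a)   (eliminate →)
≡ (¬¬¬a ∨ ¬b) ∧ b ∧ (¬a ∨ ¬a)   (eliminate →)
≡ (¬a ∨ ¬b) ∧ b ∧ (¬a ∨ ¬a)   (double negation)
≡ ¬a ∧ b ∧ ¬a ∨ ¬a ∧ b ∧ ¬a ∨ ¬b ∧ b ∧ ¬a ∨ ¬b ∧ b ∧ ¬a   (distribute ∧ over ∨)
≡ ¬a ∧ b   (simplify)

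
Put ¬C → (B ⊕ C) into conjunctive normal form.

C ∨ B

¬C → (B ⊕ C)
= ¬¬C ∨ (B ⊕ C)   — eliminate →
= ¬¬C ∨ ((B ∨ C) ∧ ¬(B ∧ C))   — expand ⊕
= C ∨ ((B ∨ C) ∧ ¬(B ∧ C))   — double negation
= C ∨ ((B ∨ C) ∧ (¬B ∨ ¬C))   — De Morgan
= (C ∨ B ∨ C) ∧ (C ∨ ¬B ∨ ¬C)   — distribute ∨ over ∧
= C ∨ B   — simplify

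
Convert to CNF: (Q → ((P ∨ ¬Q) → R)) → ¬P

(Q ∨ ¬P) ∧ (¬R ∨ ¬P)

(Q → ((P ∨ ¬Q) → R)) → ¬P
≡ ¬(Q → ((P ∨ ¬Q) → R)) ∨ ¬P   (eliminate →)
≡ ¬(¬Q ∨ ((P ∨ ¬Q) → R)) ∨ ¬P   (eliminate →)
≡ ¬(¬Q ∨ ¬(P ∨ ¬Q) ∨ R) ∨ ¬P   (eliminate →)
≡ (¬¬Q ∧ ¬¬(P ∨ ¬Q) ∧ ¬R) ∨ ¬P   (De Morgan)
≡ (Q ∧ ¬¬(P ∨ ¬Q) ∧ ¬R) ∨ ¬P   (double negation)
≡ (Q ∧ (P ∨ ¬Q) ∧ ¬R) ∨ ¬P   (double negation)
≡ (Q ∨ ¬P) ∧ (P ∨ ¬Q ∨ ¬P) ∧ (¬R ∨ ¬P)   (distribute ∨ over ∧)
≡ (Q ∨ ¬P) ∧ (¬R ∨ ¬P)   (simplify)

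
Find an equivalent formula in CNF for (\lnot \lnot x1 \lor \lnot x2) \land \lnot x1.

(\lnot \lnot x1 \lor \lnot x2) \land \lnot x1
≡ (x1 \lor \lnot x2) \land \lnot x1   (double negation)

(x1 \lor \lnot x2) \land \lnot x1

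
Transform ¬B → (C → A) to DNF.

B ∨ ¬C ∨ A

¬B → (C → A)
≡ ¬¬B ∨ (C → A)   — eliminate →
≡ ¬¬B ∨ ¬C ∨ A   — eliminate →
≡ B ∨ ¬C ∨ A   — double negation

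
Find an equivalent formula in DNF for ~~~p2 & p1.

~~~p2 & p1
⇔ ~p2 & p1   — double negation

~p2 & p1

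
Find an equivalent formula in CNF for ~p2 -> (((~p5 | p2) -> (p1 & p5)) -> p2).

p2 | ~p5

~p2 -> (((~p5 | p2) -> (p1 & p5)) -> p2)
≡ ~~p2 | (((~p5 | p2) -> (p1 & p5)) -> p2)   (eliminate ->)
≡ ~~p2 | ~((~p5 | p2) -> (p1 & p5)) | p2   (eliminate ->)
≡ ~~p2 | ~(~(~p5 | p2) | (p1 & p5)) | p2   (eliminate ->)
≡ p2 | ~(~(~p5 | p2) | (p1 & p5)) | p2   (double negation)
≡ p2 | (~~(~p5 | p2) & ~(p1 & p5)) | p2   (De Morgan)
≡ p2 | ((~p5 | p2) & ~(p1 & p5)) | p2   (double negation)
≡ p2 | ((~p5 | p2) & (~p1 | ~p5)) | p2   (De Morgan)
≡ (p2 | ~p5 | p2 | p2) & (p2 | ~p1 | ~p5 | p2)   (distribute | over &)
≡ p2 | ~p5   (simplify)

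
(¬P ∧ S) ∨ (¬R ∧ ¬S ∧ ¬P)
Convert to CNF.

¬P ∧ (S ∨ ¬R)

(¬P ∧ S) ∨ (¬R ∧ ¬S ∧ ¬P)
≡ (¬P ∨ ¬R) ∧ (¬P ∨ ¬S) ∧ (¬P ∨ ¬P) ∧ (S ∨ ¬R) ∧ (S ∨ ¬S) ∧ (S ∨ ¬P)   [distribute ∨ over ∧]
≡ ¬P ∧ (S ∨ ¬R)   [simplify]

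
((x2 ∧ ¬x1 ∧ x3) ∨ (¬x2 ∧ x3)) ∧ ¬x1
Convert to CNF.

((x2 ∧ ¬x1 ∧ x3) ∨ (¬x2 ∧ x3)) ∧ ¬x1
≡ (x2 ∨ ¬x2) ∧ (x2 ∨ x3) ∧ (¬x1 ∨ ¬x2) ∧ (¬x1 ∨ x3) ∧ (x3 ∨ ¬x2) ∧ (x3 ∨ x3) ∧ ¬x1   (distribute ∨ over ∧)
≡ x3 ∧ ¬x1   (simplify)

x3 ∧ ¬x1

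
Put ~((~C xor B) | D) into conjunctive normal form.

~((~C xor B) | D)
≡ ~(((~C | B) & ~(~C & B)) | D)
≡ ~((~C | B) & ~(~C & B)) & ~D
≡ (~(~C | B) | ~~(~C & B)) & ~D
≡ ((~~C & ~B) | ~~(~C & B)) & ~D
≡ ((C & ~B) | ~~(~C & B)) & ~D
≡ ((C & ~B) | (~C & B)) & ~D
≡ (C | ~C) & (C | B) & (~B | ~C) & (~B | B) & ~D
≡ (C | B) & (~B | ~C) & ~D

(C | B) & (~B | ~C) & ~D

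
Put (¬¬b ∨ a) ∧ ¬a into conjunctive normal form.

(b ∨ a) ∧ ¬a

(¬¬b ∨ a) ∧ ¬a
= (b ∨ a) ∧ ¬a   — double negation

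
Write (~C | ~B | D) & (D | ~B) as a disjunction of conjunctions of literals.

~B | D

(~C | ~B | D) & (D | ~B)
≡ (~C & D) | (~C & ~B) | (~B & D) | (~B & ~B) | (D & D) | (D & ~B)   — distribute & over |
≡ ~B | D   — simplify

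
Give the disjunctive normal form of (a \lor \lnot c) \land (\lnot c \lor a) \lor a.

(a \lor \lnot c) \land (\lnot c \lor a) \lor a
= a \land \lnot c \lor a \land a \lor \lnot c \land \lnot c \lor \lnot c \land a \lor a   (distribute \land over \lor)
= a \lor \lnot c   (simplify)

a \lor \lnot c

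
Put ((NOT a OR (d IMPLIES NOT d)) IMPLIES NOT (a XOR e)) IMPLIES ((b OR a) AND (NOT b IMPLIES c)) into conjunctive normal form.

(NOT a OR NOT d OR b OR c) AND (a OR e OR b) AND (NOT a OR NOT e OR b OR c)

((NOT a OR (d IMPLIES NOT d)) IMPLIES NOT (a XOR e)) IMPLIES ((b OR a) AND (NOT b IMPLIES c))
≡ NOT ((NOT a OR (d IMPLIES NOT d)) IMPLIES NOT (a XOR e)) OR ((b OR a) AND (NOT b IMPLIES c))
≡ NOT (NOT (NOT a OR (d IMPLIES NOT d)) OR NOT (a XOR e)) OR ((b OR a) AND (NOT b IMPLIES c))
≡ NOT (NOT (NOT a OR NOT d OR NOT d) OR NOT (a XOR e)) OR ((b OR a) AND (NOT b IMPLIES c))
≡ NOT (NOT (NOT a OR NOT d OR NOT d) OR NOT ((a OR e) AND NOT (a AND e))) OR ((b OR a) AND (NOT b IMPLIES c))
≡ NOT (NOT (NOT a OR NOT d OR NOT d) OR NOT ((a OR e) AND NOT (a AND e))) OR ((b OR a) AND (NOT NOT b OR c))
≡ (NOT NOT (NOT a OR NOT d OR NOT d) AND NOT NOT ((a OR e) AND NOT (a AND e))) OR ((b OR a) AND (NOT NOT b OR c))
≡ ((NOT a OR NOT d OR NOT d) AND NOT NOT ((a OR e) AND NOT (a AND e))) OR ((b OR a) AND (NOT NOT b OR c))
≡ ((NOT a OR NOT d OR NOT d) AND (a OR e) AND NOT (a AND e)) OR ((b OR a) AND (NOT NOT b OR c))
≡ ((NOT a OR NOT d OR NOT d) AND (a OR e) AND (NOT a OR NOT e)) OR ((b OR a) AND (NOT NOT b OR c))
≡ ((NOT a OR NOT d OR NOT d) AND (a OR e) AND (NOT a OR NOT e)) OR ((b OR a) AND (b OR c))
≡ (NOT a OR NOT d OR NOT d OR b OR a) AND (NOT a OR NOT d OR NOT d OR b OR c) AND (a OR e OR b OR a) AND (a OR e OR b OR c) AND (NOT a OR NOT e OR b OR a) AND (NOT a OR NOT e OR b OR c)
≡ (NOT a OR NOT d OR b OR c) AND (a OR e OR b) AND (NOT a OR NOT e OR b OR c)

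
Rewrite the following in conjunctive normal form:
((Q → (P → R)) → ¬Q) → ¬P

((Q → (P → R)) → ¬Q) → ¬P
≡ ¬((Q → (P → R)) → ¬Q) ∨ ¬P   [eliminate →]
≡ ¬(¬(Q → (P → R)) ∨ ¬Q) ∨ ¬P   [eliminate →]
≡ ¬(¬(¬Q ∨ (P → R)) ∨ ¬Q) ∨ ¬P   [eliminate →]
≡ ¬(¬(¬Q ∨ ¬P ∨ R) ∨ ¬Q) ∨ ¬P   [eliminate →]
≡ (¬¬(¬Q ∨ ¬P ∨ R) ∧ ¬¬Q) ∨ ¬P   [De Morgan]
≡ ((¬Q ∨ ¬P ∨ R) ∧ ¬¬Q) ∨ ¬P   [double negation]
≡ ((¬Q ∨ ¬P ∨ R) ∧ Q) ∨ ¬P   [double negation]
≡ (¬Q ∨ ¬P ∨ R ∨ ¬P) ∧ (Q ∨ ¬P)   [distribute ∨ over ∧]
≡ (¬Q ∨ ¬P ∨ R) ∧ (Q ∨ ¬P)   [simplify]

(¬Q ∨ ¬P ∨ R) ∧ (Q ∨ ¬P)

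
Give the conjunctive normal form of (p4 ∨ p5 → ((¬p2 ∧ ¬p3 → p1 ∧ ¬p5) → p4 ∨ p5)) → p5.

(p4 ∨ p5 → ((¬p2 ∧ ¬p3 → p1 ∧ ¬p5) → p4 ∨ p5)) → p5
⇔ ¬(p4 ∨ p5 → ((¬p2 ∧ ¬p3 → p1 ∧ ¬p5) → p4 ∨ p5)) ∨ p5   [eliminate →]
⇔ ¬(¬(p4 ∨ p5) ∨ ((¬p2 ∧ ¬p3 → p1 ∧ ¬p5) → p4 ∨ p5)) ∨ p5   [eliminate →]
⇔ ¬(¬(p4 ∨ p5) ∨ ¬(¬p2 ∧ ¬p3 → p1 ∧ ¬p5) ∨ p4 ∨ p5) ∨ p5   [eliminate →]
⇔ ¬(¬(p4 ∨ p5) ∨ ¬(¬(¬p2 ∧ ¬p3) ∨ p1 ∧ ¬p5) ∨ p4 ∨ p5) ∨ p5   [eliminate →]
⇔ ¬¬(p4 ∨ p5) ∧ ¬¬(¬(¬p2 ∧ ¬p3) ∨ p1 ∧ ¬p5) ∧ ¬p4 ∧ ¬p5 ∨ p5   [De Morgan]
⇔ (p4 ∨ p5) ∧ ¬¬(¬(¬p2 ∧ ¬p3) ∨ p1 ∧ ¬p5) ∧ ¬p4 ∧ ¬p5 ∨ p5   [double negation]
⇔ (p4 ∨ p5) ∧ (¬(¬p2 ∧ ¬p3) ∨ p1 ∧ ¬p5) ∧ ¬p4 ∧ ¬p5 ∨ p5   [double negation]
⇔ (p4 ∨ p5) ∧ (¬¬p2 ∨ ¬¬p3 ∨ p1 ∧ ¬p5) ∧ ¬p4 ∧ ¬p5 ∨ p5   [De Morgan]
⇔ (p4 ∨ p5) ∧ (p2 ∨ ¬¬p3 ∨ p1 ∧ ¬p5) ∧ ¬p4 ∧ ¬p5 ∨ p5   [double negation]
⇔ (p4 ∨ p5) ∧ (p2 ∨ p3 ∨ p1 ∧ ¬p5) ∧ ¬p4 ∧ ¬p5 ∨ p5   [double negation]
⇔ (p4 ∨ p5 ∨ p5) ∧ (p2 ∨ p3 ∨ p1 ∨ p5) ∧ (p2 ∨ p3 ∨ ¬p5 ∨ p5) ∧ (¬p4 ∨ p5) ∧ (¬p5 ∨ p5)   [distribute ∨ over ∧]
⇔ (p4 ∨ p5) ∧ (p2 ∨ p3 ∨ p1 ∨ p5) ∧ (¬p4 ∨ p5)   [simplify]

(p4 ∨ p5) ∧ (p2 ∨ p3 ∨ p1 ∨ p5) ∧ (¬p4 ∨ p5)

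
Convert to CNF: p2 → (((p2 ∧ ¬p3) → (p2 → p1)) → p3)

p2 → (((p2 ∧ ¬p3) → (p2 → p1)) → p3)
≡ ¬p2 ∨ (((p2 ∧ ¬p3) → (p2 → p1)) → p3)   (eliminate →)
≡ ¬p2 ∨ ¬((p2 ∧ ¬p3) → (p2 → p1)) ∨ p3   (eliminate →)
≡ ¬p2 ∨ ¬(¬(p2 ∧ ¬p3) ∨ (p2 → p1)) ∨ p3   (eliminate →)
≡ ¬p2 ∨ ¬(¬(p2 ∧ ¬p3) ∨ ¬p2 ∨ p1) ∨ p3   (eliminate →)
≡ ¬p2 ∨ (¬¬(p2 ∧ ¬p3) ∧ ¬¬p2 ∧ ¬p1) ∨ p3   (De Morgan)
≡ ¬p2 ∨ (p2 ∧ ¬p3 ∧ ¬¬p2 ∧ ¬p1) ∨ p3   (double negation)
≡ ¬p2 ∨ (p2 ∧ ¬p3 ∧ p2 ∧ ¬p1) ∨ p3   (double negation)
≡ (¬p2 ∨ p2 ∨ p3) ∧ (¬p2 ∨ ¬p3 ∨ p3) ∧ (¬p2 ∨ p2 ∨ p3) ∧ (¬p2 ∨ ¬p1 ∨ p3)   (distribute ∨ over ∧)
≡ ¬p2 ∨ ¬p1 ∨ p3   (simplify)

¬p2 ∨ ¬p1 ∨ p3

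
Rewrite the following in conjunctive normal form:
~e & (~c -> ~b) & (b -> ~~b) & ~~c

~e & (~c -> ~b) & (b -> ~~b) & ~~c
⇔ ~e & (~~c | ~b) & (b -> ~~b) & ~~c   — eliminate ->
⇔ ~e & (~~c | ~b) & (~b | ~~b) & ~~c   — eliminate ->
⇔ ~e & (c | ~b) & (~b | ~~b) & ~~c   — double negation
⇔ ~e & (c | ~b) & (~b | b) & ~~c   — double negation
⇔ ~e & (c | ~b) & (~b | b) & c   — double negation
⇔ ~e & c   — simplify

~e & c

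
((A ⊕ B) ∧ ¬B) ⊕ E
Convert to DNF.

((A ⊕ B) ∧ ¬B) ⊕ E
≡ ((A ⊕ B) ∧ ¬B ∧ ¬E) ∨ (¬((A ⊕ B) ∧ ¬B) ∧ E)   — expand ⊕
≡ (((A ∧ ¬B) ∨ (¬A ∧ B)) ∧ ¬B ∧ ¬E) ∨ (¬((A ⊕ B) ∧ ¬B) ∧ E)   — expand ⊕
≡ (((A ∧ ¬B) ∨ (¬A ∧ B)) ∧ ¬B ∧ ¬E) ∨ (¬(((A ∧ ¬B) ∨ (¬A ∧ B)) ∧ ¬B) ∧ E)   — expand ⊕
≡ (((A ∧ ¬B) ∨ (¬A ∧ B)) ∧ ¬B ∧ ¬E) ∨ ((¬((A ∧ ¬B) ∨ (¬A ∧ B)) ∨ ¬¬B) ∧ E)   — De Morgan
≡ (((A ∧ ¬B) ∨ (¬A ∧ B)) ∧ ¬B ∧ ¬E) ∨ (((¬(A ∧ ¬B) ∧ ¬(¬A ∧ B)) ∨ ¬¬B) ∧ E)   — De Morgan
≡ (((A ∧ ¬B) ∨ (¬A ∧ B)) ∧ ¬B ∧ ¬E) ∨ ((((¬A ∨ ¬¬B) ∧ ¬(¬A ∧ B)) ∨ ¬¬B) ∧ E)   — De Morgan
≡ (((A ∧ ¬B) ∨ (¬A ∧ B)) ∧ ¬B ∧ ¬E) ∨ ((((¬A ∨ B) ∧ ¬(¬A ∧ B)) ∨ ¬¬B) ∧ E)   — double negation
≡ (((A ∧ ¬B) ∨ (¬A ∧ B)) ∧ ¬B ∧ ¬E) ∨ ((((¬A ∨ B) ∧ (¬¬A ∨ ¬B)) ∨ ¬¬B) ∧ E)   — De Morgan
≡ (((A ∧ ¬B) ∨ (¬A ∧ B)) ∧ ¬B ∧ ¬E) ∨ ((((¬A ∨ B) ∧ (A ∨ ¬B)) ∨ ¬¬B) ∧ E)   — double negation
≡ (((A ∧ ¬B) ∨ (¬A ∧ B)) ∧ ¬B ∧ ¬E) ∨ ((((¬A ∨ B) ∧ (A ∨ ¬B)) ∨ B) ∧ E)   — double negation
≡ (A ∧ ¬B ∧ ¬B ∧ ¬E) ∨ (¬A ∧ B ∧ ¬B ∧ ¬E) ∨ (¬A ∧ A ∧ E) ∨ (¬A ∧ ¬B ∧ E) ∨ (B ∧ A ∧ E) ∨ (B ∧ ¬B ∧ E) ∨ (B ∧ E)   — distribute ∧ over ∨
≡ (A ∧ ¬B ∧ ¬E) ∨ (¬A ∧ ¬B ∧ E) ∨ (B ∧ E)   — simplify

(A ∧ ¬B ∧ ¬E) ∨ (¬A ∧ ¬B ∧ E) ∨ (B ∧ E)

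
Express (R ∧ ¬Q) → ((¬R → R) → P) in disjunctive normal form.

¬R ∨ Q ∨ P

(R ∧ ¬Q) → ((¬R → R) → P)
≡ ¬(R ∧ ¬Q) ∨ ((¬R → R) → P)   [eliminate →]
≡ ¬(R ∧ ¬Q) ∨ ¬(¬R → R) ∨ P   [eliminate →]
≡ ¬(R ∧ ¬Q) ∨ ¬(¬¬R ∨ R) ∨ P   [eliminate →]
≡ ¬R ∨ ¬¬Q ∨ ¬(¬¬R ∨ R) ∨ P   [De Morgan]
≡ ¬R ∨ Q ∨ ¬(¬¬R ∨ R) ∨ P   [double negation]
≡ ¬R ∨ Q ∨ (¬¬¬R ∧ ¬R) ∨ P   [De Morgan]
≡ ¬R ∨ Q ∨ (¬R ∧ ¬R) ∨ P   [double negation]
≡ ¬R ∨ Q ∨ P   [simplify]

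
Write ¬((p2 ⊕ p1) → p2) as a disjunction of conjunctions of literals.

¬p2 ∧ p1

¬((p2 ⊕ p1) → p2)
≡ ¬(¬(p2 ⊕ p1) ∨ p2)   (eliminate →)
≡ ¬(¬((p2 ∧ ¬p1) ∨ (¬p2 ∧ p1)) ∨ p2)   (expand ⊕)
≡ ¬¬((p2 ∧ ¬p1) ∨ (¬p2 ∧ p1)) ∧ ¬p2   (De Morgan)
≡ ((p2 ∧ ¬p1) ∨ (¬p2 ∧ p1)) ∧ ¬p2   (double negation)
≡ (p2 ∧ ¬p1 ∧ ¬p2) ∨ (¬p2 ∧ p1 ∧ ¬p2)   (distribute ∧ over ∨)
≡ ¬p2 ∧ p1   (simplify)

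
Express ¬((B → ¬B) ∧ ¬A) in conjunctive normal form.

¬((B → ¬B) ∧ ¬A)
= ¬((¬B ∨ ¬B) ∧ ¬A)
= ¬(¬B ∨ ¬B) ∨ ¬¬A
= (¬¬B ∧ ¬¬B) ∨ ¬¬A
= (B ∧ ¬¬B) ∨ ¬¬A
= (B ∧ B) ∨ ¬¬A
= (B ∧ B) ∨ A
= (B ∨ A) ∧ (B ∨ A)
= B ∨ A

B ∨ A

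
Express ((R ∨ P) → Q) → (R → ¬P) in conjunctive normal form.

¬Q ∨ ¬R ∨ ¬P

((R ∨ P) → Q) → (R → ¬P)
≡ ¬((R ∨ P) → Q) ∨ (R → ¬P)   [eliminate →]
≡ ¬(¬(R ∨ P) ∨ Q) ∨ (R → ¬P)   [eliminate →]
≡ ¬(¬(R ∨ P) ∨ Q) ∨ ¬R ∨ ¬P   [eliminate →]
≡ (¬¬(R ∨ P) ∧ ¬Q) ∨ ¬R ∨ ¬P   [De Morgan]
≡ ((R ∨ P) ∧ ¬Q) ∨ ¬R ∨ ¬P   [double negation]
≡ (R ∨ P ∨ ¬R ∨ ¬P) ∧ (¬Q ∨ ¬R ∨ ¬P)   [distribute ∨ over ∧]
≡ ¬Q ∨ ¬R ∨ ¬P   [simplify]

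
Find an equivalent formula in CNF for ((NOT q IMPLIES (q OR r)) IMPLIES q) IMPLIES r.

((NOT q IMPLIES (q OR r)) IMPLIES q) IMPLIES r
= NOT ((NOT q IMPLIES (q OR r)) IMPLIES q) OR r   [eliminate IMPLIES]
= NOT (NOT (NOT q IMPLIES (q OR r)) OR q) OR r   [eliminate IMPLIES]
= NOT (NOT (NOT NOT q OR q OR r) OR q) OR r   [eliminate IMPLIES]
= (NOT NOT (NOT NOT q OR q OR r) AND NOT q) OR r   [De Morgan]
= ((NOT NOT q OR q OR r) AND NOT q) OR r   [double negation]
= ((q OR q OR r) AND NOT q) OR r   [double negation]
= (q OR q OR r OR r) AND (NOT q OR r)   [distribute OR over AND]
= (q OR r) AND (NOT q OR r)   [simplify]

(q OR r) AND (NOT q OR r)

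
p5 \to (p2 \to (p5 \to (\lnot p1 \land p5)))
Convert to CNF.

\lnot p5 \lor \lnot p2 \lor \lnot p1

p5 \to (p2 \to (p5 \to (\lnot p1 \land p5)))
= \lnot p5 \lor (p2 \to (p5 \to (\lnot p1 \land p5)))   [eliminate \to]
= \lnot p5 \lor \lnot p2 \lor (p5 \to (\lnot p1 \land p5))   [eliminate \to]
= \lnot p5 \lor \lnot p2 \lor \lnot p5 \lor (\lnot p1 \land p5)   [eliminate \to]
= (\lnot p5 \lor \lnot p2 \lor \lnot p5 \lor \lnot p1) \land (\lnot p5 \lor \lnot p2 \lor \lnot p5 \lor p5)   [distribute \lor over \land]
= \lnot p5 \lor \lnot p2 \lor \lnot p1   [simplify]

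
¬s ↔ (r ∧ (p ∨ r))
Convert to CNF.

(s ∨ r) ∧ (¬r ∨ ¬s)

¬s ↔ (r ∧ (p ∨ r))
≡ (¬s → (r ∧ (p ∨ r))) ∧ ((r ∧ (p ∨ r)) → ¬s)   [eliminate ↔]
≡ (¬¬s ∨ (r ∧ (p ∨ r))) ∧ ((r ∧ (p ∨ r)) → ¬s)   [eliminate →]
≡ (¬¬s ∨ (r ∧ (p ∨ r))) ∧ (¬(r ∧ (p ∨ r)) ∨ ¬s)   [eliminate →]
≡ (s ∨ (r ∧ (p ∨ r))) ∧ (¬(r ∧ (p ∨ r)) ∨ ¬s)   [double negation]
≡ (s ∨ (r ∧ (p ∨ r))) ∧ (¬r ∨ ¬(p ∨ r) ∨ ¬s)   [De Morgan]
≡ (s ∨ (r ∧ (p ∨ r))) ∧ (¬r ∨ (¬p ∧ ¬r) ∨ ¬s)   [De Morgan]
≡ (s ∨ r) ∧ (s ∨ p ∨ r) ∧ (¬r ∨ ¬p ∨ ¬s) ∧ (¬r ∨ ¬r ∨ ¬s)   [distribute ∨ over ∧]
≡ (s ∨ r) ∧ (¬r ∨ ¬s)   [simplify]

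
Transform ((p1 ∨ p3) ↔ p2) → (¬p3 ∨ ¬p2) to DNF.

¬p3 ∨ ¬p2

((p1 ∨ p3) ↔ p2) → (¬p3 ∨ ¬p2)
≡ ¬((p1 ∨ p3) ↔ p2) ∨ ¬p3 ∨ ¬p2   (eliminate →)
≡ ¬(((p1 ∨ p3) → p2) ∧ (p2 → (p1 ∨ p3))) ∨ ¬p3 ∨ ¬p2   (eliminate ↔)
≡ ¬((¬(p1 ∨ p3) ∨ p2) ∧ (p2 → (p1 ∨ p3))) ∨ ¬p3 ∨ ¬p2   (eliminate →)
≡ ¬((¬(p1 ∨ p3) ∨ p2) ∧ (¬p2 ∨ p1 ∨ p3)) ∨ ¬p3 ∨ ¬p2   (eliminate →)
≡ ¬(¬(p1 ∨ p3) ∨ p2) ∨ ¬(¬p2 ∨ p1 ∨ p3) ∨ ¬p3 ∨ ¬p2   (De Morgan)
≡ (¬¬(p1 ∨ p3) ∧ ¬p2) ∨ ¬(¬p2 ∨ p1 ∨ p3) ∨ ¬p3 ∨ ¬p2   (De Morgan)
≡ ((p1 ∨ p3) ∧ ¬p2) ∨ ¬(¬p2 ∨ p1 ∨ p3) ∨ ¬p3 ∨ ¬p2   (double negation)
≡ ((p1 ∨ p3) ∧ ¬p2) ∨ (¬¬p2 ∧ ¬p1 ∧ ¬p3) ∨ ¬p3 ∨ ¬p2   (De Morgan)
≡ ((p1 ∨ p3) ∧ ¬p2) ∨ (p2 ∧ ¬p1 ∧ ¬p3) ∨ ¬p3 ∨ ¬p2   (double negation)
≡ (p1 ∧ ¬p2) ∨ (p3 ∧ ¬p2) ∨ (p2 ∧ ¬p1 ∧ ¬p3) ∨ ¬p3 ∨ ¬p2   (distribute ∧ over ∨)
≡ ¬p3 ∨ ¬p2   (simplify)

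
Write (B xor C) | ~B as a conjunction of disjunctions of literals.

(B xor C) | ~B
= ((B | C) & ~(B & C)) | ~B   (expand xor)
= ((B | C) & (~B | ~C)) | ~B   (De Morgan)
= (B | C | ~B) & (~B | ~C | ~B)   (distribute | over &)
= ~B | ~C   (simplify)

~B | ~C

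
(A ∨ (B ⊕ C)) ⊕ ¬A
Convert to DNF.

A ∨ ¬A ∧ ¬B ∧ ¬C ∨ ¬A ∧ C ∧ B

(A ∨ (B ⊕ C)) ⊕ ¬A
⇔ (A ∨ (B ⊕ C)) ∧ ¬¬A ∨ ¬(A ∨ (B ⊕ C)) ∧ ¬A   — expand ⊕
⇔ (A ∨ B ∧ ¬C ∨ ¬B ∧ C) ∧ ¬¬A ∨ ¬(A ∨ (B ⊕ C)) ∧ ¬A   — expand ⊕
⇔ (A ∨ B ∧ ¬C ∨ ¬B ∧ C) ∧ ¬¬A ∨ ¬(A ∨ B ∧ ¬C ∨ ¬B ∧ C) ∧ ¬A   — expand ⊕
⇔ (A ∨ B ∧ ¬C ∨ ¬B ∧ C) ∧ A ∨ ¬(A ∨ B ∧ ¬C ∨ ¬B ∧ C) ∧ ¬A   — double negation
⇔ (A ∨ B ∧ ¬C ∨ ¬B ∧ C) ∧ A ∨ ¬A ∧ ¬(B ∧ ¬C) ∧ ¬(¬B ∧ C) ∧ ¬A   — De Morgan
⇔ (A ∨ B ∧ ¬C ∨ ¬B ∧ C) ∧ A ∨ ¬A ∧ (¬B ∨ ¬¬C) ∧ ¬(¬B ∧ C) ∧ ¬A   — De Morgan
⇔ (A ∨ B ∧ ¬C ∨ ¬B ∧ C) ∧ A ∨ ¬A ∧ (¬B ∨ C) ∧ ¬(¬B ∧ C) ∧ ¬A   — double negation
⇔ (A ∨ B ∧ ¬C ∨ ¬B ∧ C) ∧ A ∨ ¬A ∧ (¬B ∨ C) ∧ (¬¬B ∨ ¬C) ∧ ¬A   — De Morgan
⇔ (A ∨ B ∧ ¬C ∨ ¬B ∧ C) ∧ A ∨ ¬A ∧ (¬B ∨ C) ∧ (B ∨ ¬C) ∧ ¬A   — double negation
⇔ A ∧ A ∨ B ∧ ¬C ∧ A ∨ ¬B ∧ C ∧ A ∨ ¬A ∧ ¬B ∧ B ∧ ¬A ∨ ¬A ∧ ¬B ∧ ¬C ∧ ¬A ∨ ¬A ∧ C ∧ B ∧ ¬A ∨ ¬A ∧ C ∧ ¬C ∧ ¬A   — distribute ∧ over ∨
⇔ A ∨ ¬A ∧ ¬B ∧ ¬C ∨ ¬A ∧ C ∧ B   — simplify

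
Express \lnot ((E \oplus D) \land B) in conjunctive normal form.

\lnot ((E \oplus D) \land B)
≡ \lnot ((E \lor D) \land \lnot (E \land D) \land B)   [expand \oplus]
≡ \lnot (E \lor D) \lor \lnot \lnot (E \land D) \lor \lnot B   [De Morgan]
≡ (\lnot E \land \lnot D) \lor \lnot \lnot (E \land D) \lor \lnot B   [De Morgan]
≡ (\lnot E \land \lnot D) \lor (E \land D) \lor \lnot B   [double negation]
≡ (\lnot E \lor E \lor \lnot B) \land (\lnot E \lor D \lor \lnot B) \land (\lnot D \lor E \lor \lnot B) \land (\lnot D \lor D \lor \lnot B)   [distribute \lor over \land]
≡ (\lnot E \lor D \lor \lnot B) \land (\lnot D \lor E \lor \lnot B)   [simplify]

(\lnot E \lor D \lor \lnot B) \land (\lnot D \lor E \lor \lnot B)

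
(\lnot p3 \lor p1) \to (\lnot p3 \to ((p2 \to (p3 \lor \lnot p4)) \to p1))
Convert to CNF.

(\lnot p3 \lor p1) \to (\lnot p3 \to ((p2 \to (p3 \lor \lnot p4)) \to p1))
≡ \lnot (\lnot p3 \lor p1) \lor (\lnot p3 \to ((p2 \to (p3 \lor \lnot p4)) \to p1))   (eliminate \to)
≡ \lnot (\lnot p3 \lor p1) \lor \lnot \lnot p3 \lor ((p2 \to (p3 \lor \lnot p4)) \to p1)   (eliminate \to)
≡ \lnot (\lnot p3 \lor p1) \lor \lnot \lnot p3 \lor \lnot (p2 \to (p3 \lor \lnot p4)) \lor p1   (eliminate \to)
≡ \lnot (\lnot p3 \lor p1) \lor \lnot \lnot p3 \lor \lnot (\lnot p2 \lor p3 \lor \lnot p4) \lor p1   (eliminate \to)
≡ (\lnot \lnot p3 \land \lnot p1) \lor \lnot \lnot p3 \lor \lnot (\lnot p2 \lor p3 \lor \lnot p4) \lor p1   (De Morgan)
≡ (p3 \land \lnot p1) \lor \lnot \lnot p3 \lor \lnot (\lnot p2 \lor p3 \lor \lnot p4) \lor p1   (double negation)
≡ (p3 \land \lnot p1) \lor p3 \lor \lnot (\lnot p2 \lor p3 \lor \lnot p4) \lor p1   (double negation)
≡ (p3 \land \lnot p1) \lor p3 \lor (\lnot \lnot p2 \land \lnot p3 \land \lnot \lnot p4) \lor p1   (De Morgan)
≡ (p3 \land \lnot p1) \lor p3 \lor (p2 \land \lnot p3 \land \lnot \lnot p4) \lor p1   (double negation)
≡ (p3 \land \lnot p1) \lor p3 \lor (p2 \land \lnot p3 \land p4) \lor p1   (double negation)
≡ (p3 \lor p3 \lor p2 \lor p1) \land (p3 \lor p3 \lor \lnot p3 \lor p1) \land (p3 \lor p3 \lor p4 \lor p1) \land (\lnot p1 \lor p3 \lor p2 \lor p1) \land (\lnot p1 \lor p3 \lor \lnot p3 \lor p1) \land (\lnot p1 \lor p3 \lor p4 \lor p1)   (distribute \lor over \land)
≡ (p3 \lor p2 \lor p1) \land (p3 \lor p4 \lor p1)   (simplify)

(p3 \lor p2 \lor p1) \land (p3 \lor p4 \lor p1)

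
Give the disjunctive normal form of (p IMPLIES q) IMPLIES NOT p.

(p AND NOT q) OR NOT p

(p IMPLIES q) IMPLIES NOT p
≡ NOT (p IMPLIES q) OR NOT p   — eliminate IMPLIES
≡ NOT (NOT p OR q) OR NOT p   — eliminate IMPLIES
≡ (NOT NOT p AND NOT q) OR NOT p   — De Morgan
≡ (p AND NOT q) OR NOT p   — double negation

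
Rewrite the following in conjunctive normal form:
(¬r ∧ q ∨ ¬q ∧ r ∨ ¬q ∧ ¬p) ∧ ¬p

(¬r ∨ ¬q) ∧ ¬p

(¬r ∧ q ∨ ¬q ∧ r ∨ ¬q ∧ ¬p) ∧ ¬p
⇔ (¬r ∨ ¬q ∨ ¬q) ∧ (¬r ∨ ¬q ∨ ¬p) ∧ (¬r ∨ r ∨ ¬q) ∧ (¬r ∨ r ∨ ¬p) ∧ (q ∨ ¬q ∨ ¬q) ∧ (q ∨ ¬q ∨ ¬p) ∧ (q ∨ r ∨ ¬q) ∧ (q ∨ r ∨ ¬p) ∧ ¬p
⇔ (¬r ∨ ¬q) ∧ ¬p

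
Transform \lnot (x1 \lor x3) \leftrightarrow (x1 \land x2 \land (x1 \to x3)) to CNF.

(x1 \lor x3) \land (\lnot x1 \lor \lnot x2 \lor \lnot x3)

\lnot (x1 \lor x3) \leftrightarrow (x1 \land x2 \land (x1 \to x3))
≡ (\lnot (x1 \lor x3) \to (x1 \land x2 \land (x1 \to x3))) \land ((x1 \land x2 \land (x1 \to x3)) \to \lnot (x1 \lor x3))   (eliminate \leftrightarrow)
≡ (\lnot \lnot (x1 \lor x3) \lor (x1 \land x2 \land (x1 \to x3))) \land ((x1 \land x2 \land (x1 \to x3)) \to \lnot (x1 \lor x3))   (eliminate \to)
≡ (\lnot \lnot (x1 \lor x3) \lor (x1 \land x2 \land (\lnot x1 \lor x3))) \land ((x1 \land x2 \land (x1 \to x3)) \to \lnot (x1 \lor x3))   (eliminate \to)
≡ (\lnot \lnot (x1 \lor x3) \lor (x1 \land x2 \land (\lnot x1 \lor x3))) \land (\lnot (x1 \land x2 \land (x1 \to x3)) \lor \lnot (x1 \lor x3))   (eliminate \to)
≡ (\lnot \lnot (x1 \lor x3) \lor (x1 \land x2 \land (\lnot x1 \lor x3))) \land (\lnot (x1 \land x2 \land (\lnot x1 \lor x3)) \lor \lnot (x1 \lor x3))   (eliminate \to)
≡ (x1 \lor x3 \lor (x1 \land x2 \land (\lnot x1 \lor x3))) \land (\lnot (x1 \land x2 \land (\lnot x1 \lor x3)) \lor \lnot (x1 \lor x3))   (double negation)
≡ (x1 \lor x3 \lor (x1 \land x2 \land (\lnot x1 \lor x3))) \land (\lnot x1 \lor \lnot x2 \lor \lnot (\lnot x1 \lor x3) \lor \lnot (x1 \lor x3))   (De Morgan)
≡ (x1 \lor x3 \lor (x1 \land x2 \land (\lnot x1 \lor x3))) \land (\lnot x1 \lor \lnot x2 \lor (\lnot \lnot x1 \land \lnot x3) \lor \lnot (x1 \lor x3))   (De Morgan)
≡ (x1 \lor x3 \lor (x1 \land x2 \land (\lnot x1 \lor x3))) \land (\lnot x1 \lor \lnot x2 \lor (x1 \land \lnot x3) \lor \lnot (x1 \lor x3))   (double negation)
≡ (x1 \lor x3 \lor (x1 \land x2 \land (\lnot x1 \lor x3))) \land (\lnot x1 \lor \lnot x2 \lor (x1 \land \lnot x3) \lor (\lnot x1 \land \lnot x3))   (De Morgan)
≡ (x1 \lor x3 \lor x1) \land (x1 \lor x3 \lor x2) \land (x1 \lor x3 \lor \lnot x1 \lor x3) \land (\lnot x1 \lor \lnot x2 \lor x1 \lor \lnot x1) \land (\lnot x1 \lor \lnot x2 \lor x1 \lor \lnot x3) \land (\lnot x1 \lor \lnot x2 \lor \lnot x3 \lor \lnot x1) \land (\lnot x1 \lor \lnot x2 \lor \lnot x3 \lor \lnot x3)   (distribute \lor over \land)
≡ (x1 \lor x3) \land (\lnot x1 \lor \lnot x2 \lor \lnot x3)   (simplify)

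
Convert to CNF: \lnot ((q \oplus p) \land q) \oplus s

(\lnot q \lor p \lor s) \land (\lnot q \lor \lnot p \lor \lnot s) \land (q \lor \lnot s)

\lnot ((q \oplus p) \land q) \oplus s
⇔ (\lnot ((q \oplus p) \land q) \lor s) \land \lnot (\lnot ((q \oplus p) \land q) \land s)
⇔ (\lnot ((q \lor p) \land \lnot (q \land p) \land q) \lor s) \land \lnot (\lnot ((q \oplus p) \land q) \land s)
⇔ (\lnot ((q \lor p) \land \lnot (q \land p) \land q) \lor s) \land \lnot (\lnot ((q \lor p) \land \lnot (q \land p) \land q) \land s)
⇔ (\lnot (q \lor p) \lor \lnot \lnot (q \land p) \lor \lnot q \lor s) \land \lnot (\lnot ((q \lor p) \land \lnot (q \land p) \land q) \land s)
⇔ ((\lnot q \land \lnot p) \lor \lnot \lnot (q \land p) \lor \lnot q \lor s) \land \lnot (\lnot ((q \lor p) \land \lnot (q \land p) \land q) \land s)
⇔ ((\lnot q \land \lnot p) \lor (q \land p) \lor \lnot q \lor s) \land \lnot (\lnot ((q \lor p) \land \lnot (q \land p) \land q) \land s)
⇔ ((\lnot q \land \lnot p) \lor (q \land p) \lor \lnot q \lor s) \land (\lnot \lnot ((q \lor p) \land \lnot (q \land p) \land q) \lor \lnot s)
⇔ ((\lnot q \land \lnot p) \lor (q \land p) \lor \lnot q \lor s) \land (((q \lor p) \land \lnot (q \land p) \land q) \lor \lnot s)
⇔ ((\lnot q \land \lnot p) \lor (q \land p) \lor \lnot q \lor s) \land (((q \lor p) \land (\lnot q \lor \lnot p) \land q) \lor \lnot s)
⇔ (\lnot q \lor q \lor \lnot q \lor s) \land (\lnot q \lor p \lor \lnot q \lor s) \land (\lnot p \lor q \lor \lnot q \lor s) \land (\lnot p \lor p \lor \lnot q \lor s) \land (q \lor p \lor \lnot s) \land (\lnot q \lor \lnot p \lor \lnot s) \land (q \lor \lnot s)
⇔ (\lnot q \lor p \lor s) \land (\lnot q \lor \lnot p \lor \lnot s) \land (q \lor \lnot s)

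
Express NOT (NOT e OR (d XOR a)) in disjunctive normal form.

(e AND NOT d AND NOT a) OR (e AND a AND d)

NOT (NOT e OR (d XOR a))
≡ NOT (NOT e OR (d AND NOT a) OR (NOT d AND a))
≡ NOT NOT e AND NOT (d AND NOT a) AND NOT (NOT d AND a)
≡ e AND NOT (d AND NOT a) AND NOT (NOT d AND a)
≡ e AND (NOT d OR NOT NOT a) AND NOT (NOT d AND a)
≡ e AND (NOT d OR a) AND NOT (NOT d AND a)
≡ e AND (NOT d OR a) AND (NOT NOT d OR NOT a)
≡ e AND (NOT d OR a) AND (d OR NOT a)
≡ (e AND NOT d AND d) OR (e AND NOT d AND NOT a) OR (e AND a AND d) OR (e AND a AND NOT a)
≡ (e AND NOT d AND NOT a) OR (e AND a AND d)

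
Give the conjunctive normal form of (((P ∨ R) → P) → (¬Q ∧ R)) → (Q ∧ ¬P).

Q ∨ ¬R

(((P ∨ R) → P) → (¬Q ∧ R)) → (Q ∧ ¬P)
⇔ ¬(((P ∨ R) → P) → (¬Q ∧ R)) ∨ (Q ∧ ¬P)   (eliminate →)
⇔ ¬(¬((P ∨ R) → P) ∨ (¬Q ∧ R)) ∨ (Q ∧ ¬P)   (eliminate →)
⇔ ¬(¬(¬(P ∨ R) ∨ P) ∨ (¬Q ∧ R)) ∨ (Q ∧ ¬P)   (eliminate →)
⇔ (¬¬(¬(P ∨ R) ∨ P) ∧ ¬(¬Q ∧ R)) ∨ (Q ∧ ¬P)   (De Morgan)
⇔ ((¬(P ∨ R) ∨ P) ∧ ¬(¬Q ∧ R)) ∨ (Q ∧ ¬P)   (double negation)
⇔ (((¬P ∧ ¬R) ∨ P) ∧ ¬(¬Q ∧ R)) ∨ (Q ∧ ¬P)   (De Morgan)
⇔ (((¬P ∧ ¬R) ∨ P) ∧ (¬¬Q ∨ ¬R)) ∨ (Q ∧ ¬P)   (De Morgan)
⇔ (((¬P ∧ ¬R) ∨ P) ∧ (Q ∨ ¬R)) ∨ (Q ∧ ¬P)   (double negation)
⇔ (¬P ∨ P ∨ Q) ∧ (¬P ∨ P ∨ ¬P) ∧ (¬R ∨ P ∨ Q) ∧ (¬R ∨ P ∨ ¬P) ∧ (Q ∨ ¬R ∨ Q) ∧ (Q ∨ ¬R ∨ ¬P)   (distribute ∨ over ∧)
⇔ Q ∨ ¬R   (simplify)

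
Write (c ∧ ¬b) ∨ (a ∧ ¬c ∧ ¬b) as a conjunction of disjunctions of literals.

(c ∧ ¬b) ∨ (a ∧ ¬c ∧ ¬b)
≡ (c ∨ a) ∧ (c ∨ ¬c) ∧ (c ∨ ¬b) ∧ (¬b ∨ a) ∧ (¬b ∨ ¬c) ∧ (¬b ∨ ¬b)   (distribute ∨ over ∧)
≡ (c ∨ a) ∧ ¬b   (simplify)

(c ∨ a) ∧ ¬b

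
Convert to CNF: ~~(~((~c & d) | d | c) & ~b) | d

(~c | d) & (~b | d)

~~(~((~c & d) | d | c) & ~b) | d
= (~((~c & d) | d | c) & ~b) | d
= (~(~c & d) & ~d & ~c & ~b) | d
= ((~~c | ~d) & ~d & ~c & ~b) | d
= ((c | ~d) & ~d & ~c & ~b) | d
= (c | ~d | d) & (~d | d) & (~c | d) & (~b | d)
= (~c | d) & (~b | d)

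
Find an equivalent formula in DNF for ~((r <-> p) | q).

~((r <-> p) | q)
⇔ ~(((r -> p) & (p -> r)) | q)   (eliminate <->)
⇔ ~(((~r | p) & (p -> r)) | q)   (eliminate ->)
⇔ ~(((~r | p) & (~p | r)) | q)   (eliminate ->)
⇔ ~((~r | p) & (~p | r)) & ~q   (De Morgan)
⇔ (~(~r | p) | ~(~p | r)) & ~q   (De Morgan)
⇔ ((~~r & ~p) | ~(~p | r)) & ~q   (De Morgan)
⇔ ((r & ~p) | ~(~p | r)) & ~q   (double negation)
⇔ ((r & ~p) | (~~p & ~r)) & ~q   (De Morgan)
⇔ ((r & ~p) | (p & ~r)) & ~q   (double negation)
⇔ (r & ~p & ~q) | (p & ~r & ~q)   (distribute & over |)

(r & ~p & ~q) | (p & ~r & ~q)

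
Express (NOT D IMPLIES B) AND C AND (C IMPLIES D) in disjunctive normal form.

D AND C

(NOT D IMPLIES B) AND C AND (C IMPLIES D)
⇔ (NOT NOT D OR B) AND C AND (C IMPLIES D)   [eliminate IMPLIES]
⇔ (NOT NOT D OR B) AND C AND (NOT C OR D)   [eliminate IMPLIES]
⇔ (D OR B) AND C AND (NOT C OR D)   [double negation]
⇔ (D AND C AND NOT C) OR (D AND C AND D) OR (B AND C AND NOT C) OR (B AND C AND D)   [distribute AND over OR]
⇔ D AND C   [simplify]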